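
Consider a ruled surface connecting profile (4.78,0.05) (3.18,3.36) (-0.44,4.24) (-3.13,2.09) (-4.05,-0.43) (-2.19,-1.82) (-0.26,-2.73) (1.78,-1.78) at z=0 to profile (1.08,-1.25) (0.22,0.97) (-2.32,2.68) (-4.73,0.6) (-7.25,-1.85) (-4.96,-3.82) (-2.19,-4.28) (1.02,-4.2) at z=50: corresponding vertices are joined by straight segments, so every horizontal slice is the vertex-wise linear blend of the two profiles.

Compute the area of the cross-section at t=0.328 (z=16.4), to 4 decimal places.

Cross-section at t=0.328: each vertex is (1-t)·p0[i] + t·p1[i].
  v1: (1-0.328)·(4.78,0.05) + 0.328·(1.08,-1.25) = (3.5664,-0.3764)
  v2: (1-0.328)·(3.18,3.36) + 0.328·(0.22,0.97) = (2.2091,2.5761)
  v3: (1-0.328)·(-0.44,4.24) + 0.328·(-2.32,2.68) = (-1.0566,3.7283)
  v4: (1-0.328)·(-3.13,2.09) + 0.328·(-4.73,0.6) = (-3.6548,1.6013)
  v5: (1-0.328)·(-4.05,-0.43) + 0.328·(-7.25,-1.85) = (-5.0996,-0.8958)
  v6: (1-0.328)·(-2.19,-1.82) + 0.328·(-4.96,-3.82) = (-3.0986,-2.4760)
  v7: (1-0.328)·(-0.26,-2.73) + 0.328·(-2.19,-4.28) = (-0.8930,-3.2384)
  v8: (1-0.328)·(1.78,-1.78) + 0.328·(1.02,-4.2) = (1.5307,-2.5738)
Shoelace sum Σ(x_i·y_{i+1} − x_{i+1}·y_i):
  i=1: 3.5664·2.5761 − 2.2091·-0.3764 = +10.0188 (running +10.0188)
  i=2: 2.2091·3.7283 − -1.0566·2.5761 = +10.9583 (running +20.9771)
  i=3: -1.0566·1.6013 − -3.6548·3.7283 = +11.9343 (running +32.9114)
  i=4: -3.6548·-0.8958 − -5.0996·1.6013 = +11.4397 (running +44.3511)
  i=5: -5.0996·-2.4760 − -3.0986·-0.8958 = +9.8510 (running +54.2022)
  i=6: -3.0986·-3.2384 − -0.8930·-2.4760 = +7.8232 (running +62.0254)
  i=7: -0.8930·-2.5738 − 1.5307·-3.2384 = +7.2556 (running +69.2809)
  i=8: 1.5307·-0.3764 − 3.5664·-2.5738 = +8.6029 (running +77.8838)
Area = |Σ|/2 = |77.8838|/2 = 38.9419

Area at t=0.328: 38.9419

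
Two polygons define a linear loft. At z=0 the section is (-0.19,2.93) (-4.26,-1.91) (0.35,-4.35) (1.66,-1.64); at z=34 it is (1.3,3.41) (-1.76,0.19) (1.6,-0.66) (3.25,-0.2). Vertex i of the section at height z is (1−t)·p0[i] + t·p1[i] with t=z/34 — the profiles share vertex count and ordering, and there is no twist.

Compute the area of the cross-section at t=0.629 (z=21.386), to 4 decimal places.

Cross-section at t=0.629: each vertex is (1-t)·p0[i] + t·p1[i].
  v1: (1-0.629)·(-0.19,2.93) + 0.629·(1.3,3.41) = (0.7472,3.2319)
  v2: (1-0.629)·(-4.26,-1.91) + 0.629·(-1.76,0.19) = (-2.6875,-0.5891)
  v3: (1-0.629)·(0.35,-4.35) + 0.629·(1.6,-0.66) = (1.1362,-2.0290)
  v4: (1-0.629)·(1.66,-1.64) + 0.629·(3.25,-0.2) = (2.6601,-0.7342)
Shoelace sum Σ(x_i·y_{i+1} − x_{i+1}·y_i):
  i=1: 0.7472·-0.5891 − -2.6875·3.2319 = +8.2456 (running +8.2456)
  i=2: -2.6875·-2.0290 − 1.1362·-0.5891 = +6.1223 (running +14.3679)
  i=3: 1.1362·-0.7342 − 2.6601·-2.0290 = +4.5631 (running +18.9309)
  i=4: 2.6601·3.2319 − 0.7472·-0.7342 = +9.1459 (running +28.0768)
Area = |Σ|/2 = |28.0768|/2 = 14.0384

Area at t=0.629: 14.0384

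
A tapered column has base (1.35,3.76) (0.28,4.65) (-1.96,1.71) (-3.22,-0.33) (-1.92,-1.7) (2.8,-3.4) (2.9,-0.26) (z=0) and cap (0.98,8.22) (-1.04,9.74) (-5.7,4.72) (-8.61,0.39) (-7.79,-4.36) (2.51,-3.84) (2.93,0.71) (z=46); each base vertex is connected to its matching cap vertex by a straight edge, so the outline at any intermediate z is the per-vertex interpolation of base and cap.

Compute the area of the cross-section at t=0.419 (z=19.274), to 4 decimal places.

Area at t=0.419: 57.3570

Cross-section at t=0.419: each vertex is (1-t)·p0[i] + t·p1[i].
  v1: (1-0.419)·(1.35,3.76) + 0.419·(0.98,8.22) = (1.1950,5.6287)
  v2: (1-0.419)·(0.28,4.65) + 0.419·(-1.04,9.74) = (-0.2731,6.7827)
  v3: (1-0.419)·(-1.96,1.71) + 0.419·(-5.7,4.72) = (-3.5271,2.9712)
  v4: (1-0.419)·(-3.22,-0.33) + 0.419·(-8.61,0.39) = (-5.4784,-0.0283)
  v5: (1-0.419)·(-1.92,-1.7) + 0.419·(-7.79,-4.36) = (-4.3795,-2.8145)
  v6: (1-0.419)·(2.8,-3.4) + 0.419·(2.51,-3.84) = (2.6785,-3.5844)
  v7: (1-0.419)·(2.9,-0.26) + 0.419·(2.93,0.71) = (2.9126,0.1464)
Shoelace sum Σ(x_i·y_{i+1} − x_{i+1}·y_i):
  i=1: 1.1950·6.7827 − -0.2731·5.6287 = +9.6422 (running +9.6422)
  i=2: -0.2731·2.9712 − -3.5271·6.7827 = +23.1117 (running +32.7539)
  i=3: -3.5271·-0.0283 − -5.4784·2.9712 = +16.3773 (running +49.1312)
  i=4: -5.4784·-2.8145 − -4.3795·-0.0283 = +15.2952 (running +64.4263)
  i=5: -4.3795·-3.5844 − 2.6785·-2.8145 = +23.2365 (running +87.6629)
  i=6: 2.6785·0.1464 − 2.9126·-3.5844 = +10.8319 (running +98.4948)
  i=7: 2.9126·5.6287 − 1.1950·0.1464 = +16.2191 (running +114.7139)
Area = |Σ|/2 = |114.7139|/2 = 57.3570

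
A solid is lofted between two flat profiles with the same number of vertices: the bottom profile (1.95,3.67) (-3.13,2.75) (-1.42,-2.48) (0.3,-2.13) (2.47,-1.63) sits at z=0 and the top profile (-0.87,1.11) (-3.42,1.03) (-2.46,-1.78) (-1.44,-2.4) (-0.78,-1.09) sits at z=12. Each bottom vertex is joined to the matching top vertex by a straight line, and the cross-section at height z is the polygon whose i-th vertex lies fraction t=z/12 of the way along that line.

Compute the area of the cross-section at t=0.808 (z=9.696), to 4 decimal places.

Area at t=0.808: 8.9793

Cross-section at t=0.808: each vertex is (1-t)·p0[i] + t·p1[i].
  v1: (1-0.808)·(1.95,3.67) + 0.808·(-0.87,1.11) = (-0.3286,1.6015)
  v2: (1-0.808)·(-3.13,2.75) + 0.808·(-3.42,1.03) = (-3.3643,1.3602)
  v3: (1-0.808)·(-1.42,-2.48) + 0.808·(-2.46,-1.78) = (-2.2603,-1.9144)
  v4: (1-0.808)·(0.3,-2.13) + 0.808·(-1.44,-2.4) = (-1.1059,-2.3482)
  v5: (1-0.808)·(2.47,-1.63) + 0.808·(-0.78,-1.09) = (-0.1560,-1.1937)
Shoelace sum Σ(x_i·y_{i+1} − x_{i+1}·y_i):
  i=1: -0.3286·1.3602 − -3.3643·1.6015 = +4.9411 (running +4.9411)
  i=2: -3.3643·-1.9144 − -2.2603·1.3602 = +9.5152 (running +14.4563)
  i=3: -2.2603·-2.3482 − -1.1059·-1.9144 = +3.1904 (running +17.6468)
  i=4: -1.1059·-1.1937 − -0.1560·-2.3482 = +0.9538 (running +18.6006)
  i=5: -0.1560·1.6015 − -0.3286·-1.1937 = -0.6420 (running +17.9585)
Area = |Σ|/2 = |17.9585|/2 = 8.9793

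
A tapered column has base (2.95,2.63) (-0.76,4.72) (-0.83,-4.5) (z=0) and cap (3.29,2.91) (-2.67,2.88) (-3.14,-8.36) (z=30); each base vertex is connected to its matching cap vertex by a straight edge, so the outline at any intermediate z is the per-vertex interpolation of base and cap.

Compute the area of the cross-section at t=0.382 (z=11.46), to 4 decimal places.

Cross-section at t=0.382: each vertex is (1-t)·p0[i] + t·p1[i].
  v1: (1-0.382)·(2.95,2.63) + 0.382·(3.29,2.91) = (3.0799,2.7370)
  v2: (1-0.382)·(-0.76,4.72) + 0.382·(-2.67,2.88) = (-1.4896,4.0171)
  v3: (1-0.382)·(-0.83,-4.5) + 0.382·(-3.14,-8.36) = (-1.7124,-5.9745)
Shoelace sum Σ(x_i·y_{i+1} − x_{i+1}·y_i):
  i=1: 3.0799·4.0171 − -1.4896·2.7370 = +16.4493 (running +16.4493)
  i=2: -1.4896·-5.9745 − -1.7124·4.0171 = +15.7788 (running +32.2280)
  i=3: -1.7124·2.7370 − 3.0799·-5.9745 = +13.7140 (running +45.9420)
Area = |Σ|/2 = |45.9420|/2 = 22.9710

Area at t=0.382: 22.9710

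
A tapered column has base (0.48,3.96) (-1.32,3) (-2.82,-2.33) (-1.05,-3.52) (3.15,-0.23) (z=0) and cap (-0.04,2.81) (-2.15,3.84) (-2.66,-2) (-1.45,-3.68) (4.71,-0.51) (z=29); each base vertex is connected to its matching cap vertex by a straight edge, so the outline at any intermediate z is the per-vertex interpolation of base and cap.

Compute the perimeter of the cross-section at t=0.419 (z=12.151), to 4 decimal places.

Perimeter at t=0.419: 20.8464

Cross-section at t=0.419: each vertex is (1-t)·p0[i] + t·p1[i].
  v1: (1-0.419)·(0.48,3.96) + 0.419·(-0.04,2.81) = (0.2621,3.4781)
  v2: (1-0.419)·(-1.32,3) + 0.419·(-2.15,3.84) = (-1.6678,3.3520)
  v3: (1-0.419)·(-2.82,-2.33) + 0.419·(-2.66,-2) = (-2.7530,-2.1917)
  v4: (1-0.419)·(-1.05,-3.52) + 0.419·(-1.45,-3.68) = (-1.2176,-3.5870)
  v5: (1-0.419)·(3.15,-0.23) + 0.419·(4.71,-0.51) = (3.8036,-0.3473)
Perimeter = Σ |v_{i+1} − v_i|:
  edge 1→2: √(-1.9299² + -0.1262²) = 1.9340 (running 1.9340)
  edge 2→3: √(-1.0852² + -5.5437²) = 5.6489 (running 7.5829)
  edge 3→4: √(1.5354² + -1.3953²) = 2.0747 (running 9.6576)
  edge 4→5: √(5.0212² + 3.2397²) = 5.9757 (running 15.6332)
  edge 5→1: √(-3.5415² + 3.8255²) = 5.2131 (running 20.8464)
Perimeter = 20.8464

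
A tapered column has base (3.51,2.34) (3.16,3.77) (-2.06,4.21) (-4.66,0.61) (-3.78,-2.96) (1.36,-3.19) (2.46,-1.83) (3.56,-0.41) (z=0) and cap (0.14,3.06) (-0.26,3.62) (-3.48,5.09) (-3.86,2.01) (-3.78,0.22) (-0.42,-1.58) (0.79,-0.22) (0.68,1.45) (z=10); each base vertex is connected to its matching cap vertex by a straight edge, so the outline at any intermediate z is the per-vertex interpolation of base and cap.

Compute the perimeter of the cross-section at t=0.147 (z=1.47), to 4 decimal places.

Cross-section at t=0.147: each vertex is (1-t)·p0[i] + t·p1[i].
  v1: (1-0.147)·(3.51,2.34) + 0.147·(0.14,3.06) = (3.0146,2.4458)
  v2: (1-0.147)·(3.16,3.77) + 0.147·(-0.26,3.62) = (2.6573,3.7479)
  v3: (1-0.147)·(-2.06,4.21) + 0.147·(-3.48,5.09) = (-2.2687,4.3394)
  v4: (1-0.147)·(-4.66,0.61) + 0.147·(-3.86,2.01) = (-4.5424,0.8158)
  v5: (1-0.147)·(-3.78,-2.96) + 0.147·(-3.78,0.22) = (-3.7800,-2.4925)
  v6: (1-0.147)·(1.36,-3.19) + 0.147·(-0.42,-1.58) = (1.0983,-2.9533)
  v7: (1-0.147)·(2.46,-1.83) + 0.147·(0.79,-0.22) = (2.2145,-1.5933)
  v8: (1-0.147)·(3.56,-0.41) + 0.147·(0.68,1.45) = (3.1366,-0.1366)
Perimeter = Σ |v_{i+1} − v_i|:
  edge 1→2: √(-0.3573² + 1.3021²) = 1.3503 (running 1.3503)
  edge 2→3: √(-4.9260² + 0.5914²) = 4.9614 (running 6.3116)
  edge 3→4: √(-2.2737² + -3.5236²) = 4.1934 (running 10.5051)
  edge 4→5: √(0.7624² + -3.3083²) = 3.3951 (running 13.9001)
  edge 5→6: √(4.8783² + -0.4608²) = 4.9001 (running 18.8002)
  edge 6→7: √(1.1162² + 1.3600²) = 1.7594 (running 20.5596)
  edge 7→8: √(0.9221² + 1.4568²) = 1.7241 (running 22.2836)
  edge 8→1: √(-0.1220² + 2.5824²) = 2.5853 (running 24.8689)
Perimeter = 24.8689

Perimeter at t=0.147: 24.8689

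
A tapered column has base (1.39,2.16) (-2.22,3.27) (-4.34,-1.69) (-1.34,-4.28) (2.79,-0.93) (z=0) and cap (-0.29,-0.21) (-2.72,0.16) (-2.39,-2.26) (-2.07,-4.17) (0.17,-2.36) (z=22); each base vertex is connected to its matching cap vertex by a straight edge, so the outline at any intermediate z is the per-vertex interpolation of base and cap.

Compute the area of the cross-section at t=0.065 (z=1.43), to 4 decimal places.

Area at t=0.065: 30.0240

Cross-section at t=0.065: each vertex is (1-t)·p0[i] + t·p1[i].
  v1: (1-0.065)·(1.39,2.16) + 0.065·(-0.29,-0.21) = (1.2808,2.0059)
  v2: (1-0.065)·(-2.22,3.27) + 0.065·(-2.72,0.16) = (-2.2525,3.0679)
  v3: (1-0.065)·(-4.34,-1.69) + 0.065·(-2.39,-2.26) = (-4.2133,-1.7270)
  v4: (1-0.065)·(-1.34,-4.28) + 0.065·(-2.07,-4.17) = (-1.3875,-4.2729)
  v5: (1-0.065)·(2.79,-0.93) + 0.065·(0.17,-2.36) = (2.6197,-1.0230)
Shoelace sum Σ(x_i·y_{i+1} − x_{i+1}·y_i):
  i=1: 1.2808·3.0679 − -2.2525·2.0059 = +8.4477 (running +8.4477)
  i=2: -2.2525·-1.7270 − -4.2133·3.0679 = +16.8158 (running +25.2635)
  i=3: -4.2133·-4.2729 − -1.3875·-1.7270 = +15.6064 (running +40.8699)
  i=4: -1.3875·-1.0230 − 2.6197·-4.2729 = +12.6129 (running +53.4828)
  i=5: 2.6197·2.0059 − 1.2808·-1.0230 = +6.5652 (running +60.0480)
Area = |Σ|/2 = |60.0480|/2 = 30.0240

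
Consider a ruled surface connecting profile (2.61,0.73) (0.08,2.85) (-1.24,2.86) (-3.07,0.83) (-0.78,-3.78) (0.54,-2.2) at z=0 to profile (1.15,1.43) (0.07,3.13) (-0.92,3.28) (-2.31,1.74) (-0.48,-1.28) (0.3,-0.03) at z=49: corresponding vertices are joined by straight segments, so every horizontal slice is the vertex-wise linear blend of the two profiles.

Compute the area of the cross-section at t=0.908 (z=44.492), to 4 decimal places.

Cross-section at t=0.908: each vertex is (1-t)·p0[i] + t·p1[i].
  v1: (1-0.908)·(2.61,0.73) + 0.908·(1.15,1.43) = (1.2843,1.3656)
  v2: (1-0.908)·(0.08,2.85) + 0.908·(0.07,3.13) = (0.0709,3.1042)
  v3: (1-0.908)·(-1.24,2.86) + 0.908·(-0.92,3.28) = (-0.9494,3.2414)
  v4: (1-0.908)·(-3.07,0.83) + 0.908·(-2.31,1.74) = (-2.3799,1.6563)
  v5: (1-0.908)·(-0.78,-3.78) + 0.908·(-0.48,-1.28) = (-0.5076,-1.5100)
  v6: (1-0.908)·(0.54,-2.2) + 0.908·(0.3,-0.03) = (0.3221,-0.2296)
Shoelace sum Σ(x_i·y_{i+1} − x_{i+1}·y_i):
  i=1: 1.2843·3.1042 − 0.0709·1.3656 = +3.8900 (running +3.8900)
  i=2: 0.0709·3.2414 − -0.9494·3.1042 = +3.1772 (running +7.0672)
  i=3: -0.9494·1.6563 − -2.3799·3.2414 = +6.1416 (running +13.2088)
  i=4: -2.3799·-1.5100 − -0.5076·1.6563 = +4.4344 (running +17.6432)
  i=5: -0.5076·-0.2296 − 0.3221·-1.5100 = +0.6029 (running +18.2461)
  i=6: 0.3221·1.3656 − 1.2843·-0.2296 = +0.7348 (running +18.9809)
Area = |Σ|/2 = |18.9809|/2 = 9.4904

Area at t=0.908: 9.4904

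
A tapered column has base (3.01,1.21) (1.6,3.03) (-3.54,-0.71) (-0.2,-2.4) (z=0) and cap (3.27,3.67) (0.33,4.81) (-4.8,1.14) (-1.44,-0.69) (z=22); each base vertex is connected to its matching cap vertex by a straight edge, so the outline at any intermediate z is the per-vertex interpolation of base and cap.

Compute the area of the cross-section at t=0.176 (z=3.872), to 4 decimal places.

Area at t=0.176: 16.7323

Cross-section at t=0.176: each vertex is (1-t)·p0[i] + t·p1[i].
  v1: (1-0.176)·(3.01,1.21) + 0.176·(3.27,3.67) = (3.0558,1.6430)
  v2: (1-0.176)·(1.6,3.03) + 0.176·(0.33,4.81) = (1.3765,3.3433)
  v3: (1-0.176)·(-3.54,-0.71) + 0.176·(-4.8,1.14) = (-3.7618,-0.3844)
  v4: (1-0.176)·(-0.2,-2.4) + 0.176·(-1.44,-0.69) = (-0.4182,-2.0990)
Shoelace sum Σ(x_i·y_{i+1} − x_{i+1}·y_i):
  i=1: 3.0558·3.3433 − 1.3765·1.6430 = +7.9548 (running +7.9548)
  i=2: 1.3765·-0.3844 − -3.7618·3.3433 = +12.0475 (running +20.0023)
  i=3: -3.7618·-2.0990 − -0.4182·-0.3844 = +7.7353 (running +27.7376)
  i=4: -0.4182·1.6430 − 3.0558·-2.0990 = +5.7270 (running +33.4646)
Area = |Σ|/2 = |33.4646|/2 = 16.7323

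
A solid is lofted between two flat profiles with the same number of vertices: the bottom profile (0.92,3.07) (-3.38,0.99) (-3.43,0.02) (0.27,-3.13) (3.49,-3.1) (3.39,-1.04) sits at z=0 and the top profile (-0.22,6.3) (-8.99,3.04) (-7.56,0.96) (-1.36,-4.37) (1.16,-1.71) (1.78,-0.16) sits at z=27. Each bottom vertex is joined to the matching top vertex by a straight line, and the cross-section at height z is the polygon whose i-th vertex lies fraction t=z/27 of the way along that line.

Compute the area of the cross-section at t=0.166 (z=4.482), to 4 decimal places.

Area at t=0.166: 31.7091

Cross-section at t=0.166: each vertex is (1-t)·p0[i] + t·p1[i].
  v1: (1-0.166)·(0.92,3.07) + 0.166·(-0.22,6.3) = (0.7308,3.6062)
  v2: (1-0.166)·(-3.38,0.99) + 0.166·(-8.99,3.04) = (-4.3113,1.3303)
  v3: (1-0.166)·(-3.43,0.02) + 0.166·(-7.56,0.96) = (-4.1156,0.1760)
  v4: (1-0.166)·(0.27,-3.13) + 0.166·(-1.36,-4.37) = (-0.0006,-3.3358)
  v5: (1-0.166)·(3.49,-3.1) + 0.166·(1.16,-1.71) = (3.1032,-2.8693)
  v6: (1-0.166)·(3.39,-1.04) + 0.166·(1.78,-0.16) = (3.1227,-0.8939)
Shoelace sum Σ(x_i·y_{i+1} − x_{i+1}·y_i):
  i=1: 0.7308·1.3303 − -4.3113·3.6062 = +16.5193 (running +16.5193)
  i=2: -4.3113·0.1760 − -4.1156·1.3303 = +4.7160 (running +21.2353)
  i=3: -4.1156·-3.3358 − -0.0006·0.1760 = +13.7290 (running +34.9643)
  i=4: -0.0006·-2.8693 − 3.1032·-3.3358 = +10.3535 (running +45.3178)
  i=5: 3.1032·-0.8939 − 3.1227·-2.8693 = +6.1859 (running +51.5038)
  i=6: 3.1227·3.6062 − 0.7308·-0.8939 = +11.9144 (running +63.4182)
Area = |Σ|/2 = |63.4182|/2 = 31.7091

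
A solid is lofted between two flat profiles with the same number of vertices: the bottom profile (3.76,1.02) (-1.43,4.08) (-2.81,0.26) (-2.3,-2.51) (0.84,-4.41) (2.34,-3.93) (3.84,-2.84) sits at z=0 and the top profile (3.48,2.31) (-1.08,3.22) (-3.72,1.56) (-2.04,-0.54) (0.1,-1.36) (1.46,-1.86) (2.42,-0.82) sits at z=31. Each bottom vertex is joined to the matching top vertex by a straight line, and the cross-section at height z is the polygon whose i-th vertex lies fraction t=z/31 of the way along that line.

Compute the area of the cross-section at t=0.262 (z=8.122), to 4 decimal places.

Cross-section at t=0.262: each vertex is (1-t)·p0[i] + t·p1[i].
  v1: (1-0.262)·(3.76,1.02) + 0.262·(3.48,2.31) = (3.6866,1.3580)
  v2: (1-0.262)·(-1.43,4.08) + 0.262·(-1.08,3.22) = (-1.3383,3.8547)
  v3: (1-0.262)·(-2.81,0.26) + 0.262·(-3.72,1.56) = (-3.0484,0.6006)
  v4: (1-0.262)·(-2.3,-2.51) + 0.262·(-2.04,-0.54) = (-2.2319,-1.9939)
  v5: (1-0.262)·(0.84,-4.41) + 0.262·(0.1,-1.36) = (0.6461,-3.6109)
  v6: (1-0.262)·(2.34,-3.93) + 0.262·(1.46,-1.86) = (2.1094,-3.3877)
  v7: (1-0.262)·(3.84,-2.84) + 0.262·(2.42,-0.82) = (3.4680,-2.3108)
Shoelace sum Σ(x_i·y_{i+1} − x_{i+1}·y_i):
  i=1: 3.6866·3.8547 − -1.3383·1.3580 = +16.0282 (running +16.0282)
  i=2: -1.3383·0.6006 − -3.0484·3.8547 = +10.9469 (running +26.9751)
  i=3: -3.0484·-1.9939 − -2.2319·0.6006 = +7.4186 (running +34.3937)
  i=4: -2.2319·-3.6109 − 0.6461·-1.9939 = +9.3474 (running +43.7411)
  i=5: 0.6461·-3.3877 − 2.1094·-3.6109 = +5.4281 (running +49.1692)
  i=6: 2.1094·-2.3108 − 3.4680·-3.3877 = +6.8739 (running +56.0431)
  i=7: 3.4680·1.3580 − 3.6866·-2.3108 = +13.2284 (running +69.2714)
Area = |Σ|/2 = |69.2714|/2 = 34.6357

Area at t=0.262: 34.6357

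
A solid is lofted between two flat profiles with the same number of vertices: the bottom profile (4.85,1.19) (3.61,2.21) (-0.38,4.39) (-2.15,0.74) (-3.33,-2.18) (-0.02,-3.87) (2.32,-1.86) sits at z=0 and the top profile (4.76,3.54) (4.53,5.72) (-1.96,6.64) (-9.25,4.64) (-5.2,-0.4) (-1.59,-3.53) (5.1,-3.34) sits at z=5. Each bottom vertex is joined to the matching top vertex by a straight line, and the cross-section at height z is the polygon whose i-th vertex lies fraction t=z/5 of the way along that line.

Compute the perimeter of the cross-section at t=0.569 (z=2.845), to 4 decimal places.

Perimeter at t=0.569: 32.0328

Cross-section at t=0.569: each vertex is (1-t)·p0[i] + t·p1[i].
  v1: (1-0.569)·(4.85,1.19) + 0.569·(4.76,3.54) = (4.7988,2.5271)
  v2: (1-0.569)·(3.61,2.21) + 0.569·(4.53,5.72) = (4.1335,4.2072)
  v3: (1-0.569)·(-0.38,4.39) + 0.569·(-1.96,6.64) = (-1.2790,5.6702)
  v4: (1-0.569)·(-2.15,0.74) + 0.569·(-9.25,4.64) = (-6.1899,2.9591)
  v5: (1-0.569)·(-3.33,-2.18) + 0.569·(-5.2,-0.4) = (-4.3940,-1.1672)
  v6: (1-0.569)·(-0.02,-3.87) + 0.569·(-1.59,-3.53) = (-0.9133,-3.6765)
  v7: (1-0.569)·(2.32,-1.86) + 0.569·(5.1,-3.34) = (3.9018,-2.7021)
Perimeter = Σ |v_{i+1} − v_i|:
  edge 1→2: √(-0.6653² + 1.6800²) = 1.8070 (running 1.8070)
  edge 2→3: √(-5.4125² + 1.4631²) = 5.6068 (running 7.4137)
  edge 3→4: √(-4.9109² + -2.7111²) = 5.6096 (running 13.0233)
  edge 4→5: √(1.7959² + -4.1263²) = 4.5001 (running 17.5234)
  edge 5→6: √(3.4807² + -2.5094²) = 4.2909 (running 21.8144)
  edge 6→7: √(4.8151² + 0.9744²) = 4.9128 (running 26.7271)
  edge 7→1: √(0.8970² + 5.2293²) = 5.3056 (running 32.0328)
Perimeter = 32.0328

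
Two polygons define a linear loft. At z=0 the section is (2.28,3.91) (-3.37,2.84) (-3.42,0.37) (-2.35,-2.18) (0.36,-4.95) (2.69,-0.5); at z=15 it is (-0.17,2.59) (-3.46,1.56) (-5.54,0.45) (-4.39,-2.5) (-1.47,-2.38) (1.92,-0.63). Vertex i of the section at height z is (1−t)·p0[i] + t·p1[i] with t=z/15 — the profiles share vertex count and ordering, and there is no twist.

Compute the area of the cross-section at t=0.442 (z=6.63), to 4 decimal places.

Cross-section at t=0.442: each vertex is (1-t)·p0[i] + t·p1[i].
  v1: (1-0.442)·(2.28,3.91) + 0.442·(-0.17,2.59) = (1.1971,3.3266)
  v2: (1-0.442)·(-3.37,2.84) + 0.442·(-3.46,1.56) = (-3.4098,2.2742)
  v3: (1-0.442)·(-3.42,0.37) + 0.442·(-5.54,0.45) = (-4.3570,0.4054)
  v4: (1-0.442)·(-2.35,-2.18) + 0.442·(-4.39,-2.5) = (-3.2517,-2.3214)
  v5: (1-0.442)·(0.36,-4.95) + 0.442·(-1.47,-2.38) = (-0.4489,-3.8141)
  v6: (1-0.442)·(2.69,-0.5) + 0.442·(1.92,-0.63) = (2.3497,-0.5575)
Shoelace sum Σ(x_i·y_{i+1} − x_{i+1}·y_i):
  i=1: 1.1971·2.2742 − -3.4098·3.3266 = +14.0653 (running +14.0653)
  i=2: -3.4098·0.4054 − -4.3570·2.2742 = +8.5268 (running +22.5921)
  i=3: -4.3570·-2.3214 − -3.2517·0.4054 = +11.4327 (running +34.0248)
  i=4: -3.2517·-3.8141 − -0.4489·-2.3214 = +11.3601 (running +45.3849)
  i=5: -0.4489·-0.5575 − 2.3497·-3.8141 = +9.2120 (running +54.5969)
  i=6: 2.3497·3.3266 − 1.1971·-0.5575 = +8.4836 (running +63.0805)
Area = |Σ|/2 = |63.0805|/2 = 31.5402

Area at t=0.442: 31.5402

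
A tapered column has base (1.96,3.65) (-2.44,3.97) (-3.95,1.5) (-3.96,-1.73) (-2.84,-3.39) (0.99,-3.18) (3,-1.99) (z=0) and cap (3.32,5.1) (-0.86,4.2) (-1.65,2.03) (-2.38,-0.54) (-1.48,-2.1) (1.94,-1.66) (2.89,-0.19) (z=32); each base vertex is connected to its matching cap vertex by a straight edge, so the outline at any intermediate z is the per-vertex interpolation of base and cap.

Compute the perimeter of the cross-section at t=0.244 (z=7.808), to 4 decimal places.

Cross-section at t=0.244: each vertex is (1-t)·p0[i] + t·p1[i].
  v1: (1-0.244)·(1.96,3.65) + 0.244·(3.32,5.1) = (2.2918,4.0038)
  v2: (1-0.244)·(-2.44,3.97) + 0.244·(-0.86,4.2) = (-2.0545,4.0261)
  v3: (1-0.244)·(-3.95,1.5) + 0.244·(-1.65,2.03) = (-3.3888,1.6293)
  v4: (1-0.244)·(-3.96,-1.73) + 0.244·(-2.38,-0.54) = (-3.5745,-1.4396)
  v5: (1-0.244)·(-2.84,-3.39) + 0.244·(-1.48,-2.1) = (-2.5082,-3.0752)
  v6: (1-0.244)·(0.99,-3.18) + 0.244·(1.94,-1.66) = (1.2218,-2.8091)
  v7: (1-0.244)·(3,-1.99) + 0.244·(2.89,-0.19) = (2.9732,-1.5508)
Perimeter = Σ |v_{i+1} − v_i|:
  edge 1→2: √(-4.3463² + 0.0223²) = 4.3464 (running 4.3464)
  edge 2→3: √(-1.3343² + -2.3968²) = 2.7432 (running 7.0896)
  edge 3→4: √(-0.1857² + -3.0690²) = 3.0746 (running 10.1641)
  edge 4→5: √(1.0663² + -1.6356²) = 1.9525 (running 12.1166)
  edge 5→6: √(3.7300² + 0.2661²) = 3.7394 (running 15.8561)
  edge 6→7: √(1.7514² + 1.2583²) = 2.1565 (running 18.0126)
  edge 7→1: √(-0.6813² + 5.5546²) = 5.5962 (running 23.6088)
Perimeter = 23.6088

Perimeter at t=0.244: 23.6088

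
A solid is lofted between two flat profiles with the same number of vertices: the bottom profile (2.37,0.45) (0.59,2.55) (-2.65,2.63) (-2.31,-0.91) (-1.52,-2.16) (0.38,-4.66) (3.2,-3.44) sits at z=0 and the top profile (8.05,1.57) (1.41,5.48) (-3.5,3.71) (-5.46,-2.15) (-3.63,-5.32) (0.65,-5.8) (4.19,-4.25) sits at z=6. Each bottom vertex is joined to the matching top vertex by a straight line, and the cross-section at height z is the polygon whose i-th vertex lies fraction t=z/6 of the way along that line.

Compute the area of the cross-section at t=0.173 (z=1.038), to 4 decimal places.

Area at t=0.173: 38.2579

Cross-section at t=0.173: each vertex is (1-t)·p0[i] + t·p1[i].
  v1: (1-0.173)·(2.37,0.45) + 0.173·(8.05,1.57) = (3.3526,0.6438)
  v2: (1-0.173)·(0.59,2.55) + 0.173·(1.41,5.48) = (0.7319,3.0569)
  v3: (1-0.173)·(-2.65,2.63) + 0.173·(-3.5,3.71) = (-2.7970,2.8168)
  v4: (1-0.173)·(-2.31,-0.91) + 0.173·(-5.46,-2.15) = (-2.8549,-1.1245)
  v5: (1-0.173)·(-1.52,-2.16) + 0.173·(-3.63,-5.32) = (-1.8850,-2.7067)
  v6: (1-0.173)·(0.38,-4.66) + 0.173·(0.65,-5.8) = (0.4267,-4.8572)
  v7: (1-0.173)·(3.2,-3.44) + 0.173·(4.19,-4.25) = (3.3713,-3.5801)
Shoelace sum Σ(x_i·y_{i+1} − x_{i+1}·y_i):
  i=1: 3.3526·3.0569 − 0.7319·0.6438 = +9.7775 (running +9.7775)
  i=2: 0.7319·2.8168 − -2.7970·3.0569 = +10.6118 (running +20.3893)
  i=3: -2.7970·-1.1245 − -2.8549·2.8168 = +11.1873 (running +31.5766)
  i=4: -2.8549·-2.7067 − -1.8850·-1.1245 = +5.6077 (running +37.1843)
  i=5: -1.8850·-4.8572 − 0.4267·-2.7067 = +10.3110 (running +47.4952)
  i=6: 0.4267·-3.5801 − 3.3713·-4.8572 = +14.8473 (running +62.3426)
  i=7: 3.3713·0.6438 − 3.3526·-3.5801 = +14.1732 (running +76.5157)
Area = |Σ|/2 = |76.5157|/2 = 38.2579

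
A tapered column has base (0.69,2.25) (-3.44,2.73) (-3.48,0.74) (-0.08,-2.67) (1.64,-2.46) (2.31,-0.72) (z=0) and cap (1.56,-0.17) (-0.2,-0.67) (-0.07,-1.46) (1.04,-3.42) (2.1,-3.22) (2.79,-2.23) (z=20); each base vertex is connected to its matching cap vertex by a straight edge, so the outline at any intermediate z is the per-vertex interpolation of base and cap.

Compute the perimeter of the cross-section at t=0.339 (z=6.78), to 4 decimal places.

Cross-section at t=0.339: each vertex is (1-t)·p0[i] + t·p1[i].
  v1: (1-0.339)·(0.69,2.25) + 0.339·(1.56,-0.17) = (0.9849,1.4296)
  v2: (1-0.339)·(-3.44,2.73) + 0.339·(-0.2,-0.67) = (-2.3416,1.5774)
  v3: (1-0.339)·(-3.48,0.74) + 0.339·(-0.07,-1.46) = (-2.3240,-0.0058)
  v4: (1-0.339)·(-0.08,-2.67) + 0.339·(1.04,-3.42) = (0.2997,-2.9242)
  v5: (1-0.339)·(1.64,-2.46) + 0.339·(2.1,-3.22) = (1.7959,-2.7176)
  v6: (1-0.339)·(2.31,-0.72) + 0.339·(2.79,-2.23) = (2.4727,-1.2319)
Perimeter = Σ |v_{i+1} − v_i|:
  edge 1→2: √(-3.3266² + 0.1478²) = 3.3299 (running 3.3299)
  edge 2→3: √(0.0176² + -1.5832²) = 1.5833 (running 4.9131)
  edge 3→4: √(2.6237² + -2.9184²) = 3.9244 (running 8.8376)
  edge 4→5: √(1.4963² + 0.2066²) = 1.5105 (running 10.3480)
  edge 5→6: √(0.6768² + 1.4858²) = 1.6326 (running 11.9807)
  edge 6→1: √(-1.4878² + 2.6615²) = 3.0491 (running 15.0298)
Perimeter = 15.0298

Perimeter at t=0.339: 15.0298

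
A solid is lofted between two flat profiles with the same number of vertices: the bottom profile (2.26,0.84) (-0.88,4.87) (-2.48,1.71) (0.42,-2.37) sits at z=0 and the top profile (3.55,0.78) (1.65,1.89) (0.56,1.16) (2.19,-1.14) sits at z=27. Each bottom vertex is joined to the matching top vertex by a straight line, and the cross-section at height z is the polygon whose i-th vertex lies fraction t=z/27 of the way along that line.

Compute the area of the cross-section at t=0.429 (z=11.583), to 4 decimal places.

Area at t=0.429: 10.5173

Cross-section at t=0.429: each vertex is (1-t)·p0[i] + t·p1[i].
  v1: (1-0.429)·(2.26,0.84) + 0.429·(3.55,0.78) = (2.8134,0.8143)
  v2: (1-0.429)·(-0.88,4.87) + 0.429·(1.65,1.89) = (0.2054,3.5916)
  v3: (1-0.429)·(-2.48,1.71) + 0.429·(0.56,1.16) = (-1.1758,1.4740)
  v4: (1-0.429)·(0.42,-2.37) + 0.429·(2.19,-1.14) = (1.1793,-1.8423)
Shoelace sum Σ(x_i·y_{i+1} − x_{i+1}·y_i):
  i=1: 2.8134·3.5916 − 0.2054·0.8143 = +9.9374 (running +9.9374)
  i=2: 0.2054·1.4740 − -1.1758·3.5916 = +4.5258 (running +14.4632)
  i=3: -1.1758·-1.8423 − 1.1793·1.4740 = +0.4279 (running +14.8911)
  i=4: 1.1793·0.8143 − 2.8134·-1.8423 = +6.1435 (running +21.0346)
Area = |Σ|/2 = |21.0346|/2 = 10.5173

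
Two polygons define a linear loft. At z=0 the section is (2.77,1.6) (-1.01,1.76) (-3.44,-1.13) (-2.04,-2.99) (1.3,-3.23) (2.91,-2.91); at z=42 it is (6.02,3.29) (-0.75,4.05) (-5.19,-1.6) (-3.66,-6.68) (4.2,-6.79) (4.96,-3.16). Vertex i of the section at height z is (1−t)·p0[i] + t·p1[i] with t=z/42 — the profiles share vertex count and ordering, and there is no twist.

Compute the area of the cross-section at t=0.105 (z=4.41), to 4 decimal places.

Area at t=0.105: 30.3185

Cross-section at t=0.105: each vertex is (1-t)·p0[i] + t·p1[i].
  v1: (1-0.105)·(2.77,1.6) + 0.105·(6.02,3.29) = (3.1113,1.7775)
  v2: (1-0.105)·(-1.01,1.76) + 0.105·(-0.75,4.05) = (-0.9827,2.0004)
  v3: (1-0.105)·(-3.44,-1.13) + 0.105·(-5.19,-1.6) = (-3.6238,-1.1793)
  v4: (1-0.105)·(-2.04,-2.99) + 0.105·(-3.66,-6.68) = (-2.2101,-3.3775)
  v5: (1-0.105)·(1.3,-3.23) + 0.105·(4.2,-6.79) = (1.6045,-3.6038)
  v6: (1-0.105)·(2.91,-2.91) + 0.105·(4.96,-3.16) = (3.1253,-2.9363)
Shoelace sum Σ(x_i·y_{i+1} − x_{i+1}·y_i):
  i=1: 3.1113·2.0004 − -0.9827·1.7775 = +7.9706 (running +7.9706)
  i=2: -0.9827·-1.1793 − -3.6238·2.0004 = +8.4081 (running +16.3787)
  i=3: -3.6238·-3.3775 − -2.2101·-1.1793 = +9.6326 (running +26.0112)
  i=4: -2.2101·-3.6038 − 1.6045·-3.3775 = +13.3839 (running +39.3951)
  i=5: 1.6045·-2.9363 − 3.1253·-3.6038 = +6.5516 (running +45.9467)
  i=6: 3.1253·1.7775 − 3.1113·-2.9363 = +14.6904 (running +60.6371)
Area = |Σ|/2 = |60.6371|/2 = 30.3185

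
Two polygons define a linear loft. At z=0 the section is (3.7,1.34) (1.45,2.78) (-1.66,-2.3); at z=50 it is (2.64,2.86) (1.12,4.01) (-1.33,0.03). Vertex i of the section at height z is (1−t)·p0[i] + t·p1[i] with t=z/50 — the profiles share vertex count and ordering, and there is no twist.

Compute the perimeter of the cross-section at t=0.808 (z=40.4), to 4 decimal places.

Perimeter at t=0.808: 12.1548

Cross-section at t=0.808: each vertex is (1-t)·p0[i] + t·p1[i].
  v1: (1-0.808)·(3.7,1.34) + 0.808·(2.64,2.86) = (2.8435,2.5682)
  v2: (1-0.808)·(1.45,2.78) + 0.808·(1.12,4.01) = (1.1834,3.7738)
  v3: (1-0.808)·(-1.66,-2.3) + 0.808·(-1.33,0.03) = (-1.3934,-0.4174)
Perimeter = Σ |v_{i+1} − v_i|:
  edge 1→2: √(-1.6602² + 1.2057²) = 2.0518 (running 2.0518)
  edge 2→3: √(-2.5767² + -4.1912²) = 4.9199 (running 6.9717)
  edge 3→1: √(4.2369² + 2.9855²) = 5.1831 (running 12.1548)
Perimeter = 12.1548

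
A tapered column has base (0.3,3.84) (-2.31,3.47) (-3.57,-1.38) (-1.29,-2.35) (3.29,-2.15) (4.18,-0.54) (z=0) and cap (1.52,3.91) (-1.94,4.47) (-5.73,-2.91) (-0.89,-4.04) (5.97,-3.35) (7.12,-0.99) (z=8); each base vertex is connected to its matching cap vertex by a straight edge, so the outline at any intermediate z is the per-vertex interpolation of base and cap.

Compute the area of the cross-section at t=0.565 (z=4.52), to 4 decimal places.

Area at t=0.565: 52.3332

Cross-section at t=0.565: each vertex is (1-t)·p0[i] + t·p1[i].
  v1: (1-0.565)·(0.3,3.84) + 0.565·(1.52,3.91) = (0.9893,3.8796)
  v2: (1-0.565)·(-2.31,3.47) + 0.565·(-1.94,4.47) = (-2.1010,4.0350)
  v3: (1-0.565)·(-3.57,-1.38) + 0.565·(-5.73,-2.91) = (-4.7904,-2.2445)
  v4: (1-0.565)·(-1.29,-2.35) + 0.565·(-0.89,-4.04) = (-1.0640,-3.3049)
  v5: (1-0.565)·(3.29,-2.15) + 0.565·(5.97,-3.35) = (4.8042,-2.8280)
  v6: (1-0.565)·(4.18,-0.54) + 0.565·(7.12,-0.99) = (5.8411,-0.7942)
Shoelace sum Σ(x_i·y_{i+1} − x_{i+1}·y_i):
  i=1: 0.9893·4.0350 − -2.1010·3.8796 = +12.1426 (running +12.1426)
  i=2: -2.1010·-2.2445 − -4.7904·4.0350 = +24.0447 (running +36.1873)
  i=3: -4.7904·-3.3049 − -1.0640·-2.2445 = +13.4435 (running +49.6308)
  i=4: -1.0640·-2.8280 − 4.8042·-3.3049 = +18.8862 (running +68.5169)
  i=5: 4.8042·-0.7942 − 5.8411·-2.8280 = +12.7029 (running +81.2198)
  i=6: 5.8411·3.8796 − 0.9893·-0.7942 = +23.4466 (running +104.6664)
Area = |Σ|/2 = |104.6664|/2 = 52.3332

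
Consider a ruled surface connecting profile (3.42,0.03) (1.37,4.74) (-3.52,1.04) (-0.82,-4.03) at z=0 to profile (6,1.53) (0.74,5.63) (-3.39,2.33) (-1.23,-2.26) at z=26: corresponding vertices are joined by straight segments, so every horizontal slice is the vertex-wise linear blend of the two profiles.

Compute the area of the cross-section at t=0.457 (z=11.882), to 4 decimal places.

Cross-section at t=0.457: each vertex is (1-t)·p0[i] + t·p1[i].
  v1: (1-0.457)·(3.42,0.03) + 0.457·(6,1.53) = (4.5991,0.7155)
  v2: (1-0.457)·(1.37,4.74) + 0.457·(0.74,5.63) = (1.0821,5.1467)
  v3: (1-0.457)·(-3.52,1.04) + 0.457·(-3.39,2.33) = (-3.4606,1.6295)
  v4: (1-0.457)·(-0.82,-4.03) + 0.457·(-1.23,-2.26) = (-1.0074,-3.2211)
Shoelace sum Σ(x_i·y_{i+1} − x_{i+1}·y_i):
  i=1: 4.5991·5.1467 − 1.0821·0.7155 = +22.8959 (running +22.8959)
  i=2: 1.0821·1.6295 − -3.4606·5.1467 = +19.5740 (running +42.4699)
  i=3: -3.4606·-3.2211 − -1.0074·1.6295 = +12.7885 (running +55.2584)
  i=4: -1.0074·0.7155 − 4.5991·-3.2211 = +14.0933 (running +69.3517)
Area = |Σ|/2 = |69.3517|/2 = 34.6758

Area at t=0.457: 34.6758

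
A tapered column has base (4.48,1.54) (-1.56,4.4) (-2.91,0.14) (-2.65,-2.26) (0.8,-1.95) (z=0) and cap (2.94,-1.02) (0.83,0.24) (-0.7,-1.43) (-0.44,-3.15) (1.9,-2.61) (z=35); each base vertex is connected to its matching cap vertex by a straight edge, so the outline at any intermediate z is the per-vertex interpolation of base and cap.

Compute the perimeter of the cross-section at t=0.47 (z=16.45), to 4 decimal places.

Cross-section at t=0.47: each vertex is (1-t)·p0[i] + t·p1[i].
  v1: (1-0.47)·(4.48,1.54) + 0.47·(2.94,-1.02) = (3.7562,0.3368)
  v2: (1-0.47)·(-1.56,4.4) + 0.47·(0.83,0.24) = (-0.4367,2.4448)
  v3: (1-0.47)·(-2.91,0.14) + 0.47·(-0.7,-1.43) = (-1.8713,-0.5979)
  v4: (1-0.47)·(-2.65,-2.26) + 0.47·(-0.44,-3.15) = (-1.6113,-2.6783)
  v5: (1-0.47)·(0.8,-1.95) + 0.47·(1.9,-2.61) = (1.3170,-2.2602)
Perimeter = Σ |v_{i+1} − v_i|:
  edge 1→2: √(-4.1929² + 2.1080²) = 4.6930 (running 4.6930)
  edge 2→3: √(-1.4346² + -3.0427²) = 3.3639 (running 8.0569)
  edge 3→4: √(0.2600² + -2.0804²) = 2.0966 (running 10.1535)
  edge 4→5: √(2.9283² + 0.4181²) = 2.9580 (running 13.1115)
  edge 5→1: √(2.4392² + 2.5970²) = 3.5629 (running 16.6744)
Perimeter = 16.6744

Perimeter at t=0.47: 16.6744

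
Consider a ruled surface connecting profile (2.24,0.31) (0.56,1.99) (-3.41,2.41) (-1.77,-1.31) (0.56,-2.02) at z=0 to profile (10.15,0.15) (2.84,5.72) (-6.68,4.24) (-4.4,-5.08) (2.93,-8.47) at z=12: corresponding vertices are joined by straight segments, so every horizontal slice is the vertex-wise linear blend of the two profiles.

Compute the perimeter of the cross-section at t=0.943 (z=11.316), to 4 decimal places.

Cross-section at t=0.943: each vertex is (1-t)·p0[i] + t·p1[i].
  v1: (1-0.943)·(2.24,0.31) + 0.943·(10.15,0.15) = (9.6991,0.1591)
  v2: (1-0.943)·(0.56,1.99) + 0.943·(2.84,5.72) = (2.7100,5.5074)
  v3: (1-0.943)·(-3.41,2.41) + 0.943·(-6.68,4.24) = (-6.4936,4.1357)
  v4: (1-0.943)·(-1.77,-1.31) + 0.943·(-4.4,-5.08) = (-4.2501,-4.8651)
  v5: (1-0.943)·(0.56,-2.02) + 0.943·(2.93,-8.47) = (2.7949,-8.1023)
Perimeter = Σ |v_{i+1} − v_i|:
  edge 1→2: √(-6.9891² + 5.3483²) = 8.8006 (running 8.8006)
  edge 2→3: √(-9.2036² + -1.3717²) = 9.3053 (running 18.1060)
  edge 3→4: √(2.2435² + -9.0008²) = 9.2762 (running 27.3821)
  edge 4→5: √(7.0450² + -3.2372²) = 7.7532 (running 35.1353)
  edge 5→1: √(6.9042² + 8.2615²) = 10.7666 (running 45.9019)
Perimeter = 45.9019

Perimeter at t=0.943: 45.9019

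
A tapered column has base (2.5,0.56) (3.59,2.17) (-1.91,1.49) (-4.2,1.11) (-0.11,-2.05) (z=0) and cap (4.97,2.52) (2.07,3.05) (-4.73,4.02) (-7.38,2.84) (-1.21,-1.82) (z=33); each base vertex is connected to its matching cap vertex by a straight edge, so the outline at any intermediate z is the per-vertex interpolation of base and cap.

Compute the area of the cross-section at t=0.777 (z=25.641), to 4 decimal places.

Area at t=0.777: 30.8606

Cross-section at t=0.777: each vertex is (1-t)·p0[i] + t·p1[i].
  v1: (1-0.777)·(2.5,0.56) + 0.777·(4.97,2.52) = (4.4192,2.0829)
  v2: (1-0.777)·(3.59,2.17) + 0.777·(2.07,3.05) = (2.4090,2.8538)
  v3: (1-0.777)·(-1.91,1.49) + 0.777·(-4.73,4.02) = (-4.1011,3.4558)
  v4: (1-0.777)·(-4.2,1.11) + 0.777·(-7.38,2.84) = (-6.6709,2.4542)
  v5: (1-0.777)·(-0.11,-2.05) + 0.777·(-1.21,-1.82) = (-0.9647,-1.8713)
Shoelace sum Σ(x_i·y_{i+1} − x_{i+1}·y_i):
  i=1: 4.4192·2.8538 − 2.4090·2.0829 = +7.5936 (running +7.5936)
  i=2: 2.4090·3.4558 − -4.1011·2.8538 = +20.0286 (running +27.6222)
  i=3: -4.1011·2.4542 − -6.6709·3.4558 = +12.9882 (running +40.6104)
  i=4: -6.6709·-1.8713 − -0.9647·2.4542 = +14.8507 (running +55.4611)
  i=5: -0.9647·2.0829 − 4.4192·-1.8713 = +6.2602 (running +61.7213)
Area = |Σ|/2 = |61.7213|/2 = 30.8606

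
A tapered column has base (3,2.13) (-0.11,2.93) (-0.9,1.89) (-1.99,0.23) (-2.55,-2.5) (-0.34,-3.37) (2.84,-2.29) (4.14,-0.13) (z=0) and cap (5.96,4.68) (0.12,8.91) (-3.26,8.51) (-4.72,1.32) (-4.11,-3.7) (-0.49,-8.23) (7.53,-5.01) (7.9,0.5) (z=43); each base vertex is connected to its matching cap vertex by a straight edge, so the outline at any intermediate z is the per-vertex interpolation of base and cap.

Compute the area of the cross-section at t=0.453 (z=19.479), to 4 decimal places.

Area at t=0.453: 73.9871

Cross-section at t=0.453: each vertex is (1-t)·p0[i] + t·p1[i].
  v1: (1-0.453)·(3,2.13) + 0.453·(5.96,4.68) = (4.3409,3.2851)
  v2: (1-0.453)·(-0.11,2.93) + 0.453·(0.12,8.91) = (-0.0058,5.6389)
  v3: (1-0.453)·(-0.9,1.89) + 0.453·(-3.26,8.51) = (-1.9691,4.8889)
  v4: (1-0.453)·(-1.99,0.23) + 0.453·(-4.72,1.32) = (-3.2267,0.7238)
  v5: (1-0.453)·(-2.55,-2.5) + 0.453·(-4.11,-3.7) = (-3.2567,-3.0436)
  v6: (1-0.453)·(-0.34,-3.37) + 0.453·(-0.49,-8.23) = (-0.4079,-5.5716)
  v7: (1-0.453)·(2.84,-2.29) + 0.453·(7.53,-5.01) = (4.9646,-3.5222)
  v8: (1-0.453)·(4.14,-0.13) + 0.453·(7.9,0.5) = (5.8433,0.1554)
Shoelace sum Σ(x_i·y_{i+1} − x_{i+1}·y_i):
  i=1: 4.3409·5.6389 − -0.0058·3.2851 = +24.4970 (running +24.4970)
  i=2: -0.0058·4.8889 − -1.9691·5.6389 = +11.0751 (running +35.5722)
  i=3: -1.9691·0.7238 − -3.2267·4.8889 = +14.3497 (running +49.9218)
  i=4: -3.2267·-3.0436 − -3.2567·0.7238 = +12.1778 (running +62.0997)
  i=5: -3.2567·-5.5716 − -0.4079·-3.0436 = +16.9032 (running +79.0029)
  i=6: -0.4079·-3.5222 − 4.9646·-5.5716 = +29.0974 (running +108.1003)
  i=7: 4.9646·0.1554 − 5.8433·-3.5222 = +21.3524 (running +129.4527)
  i=8: 5.8433·3.2851 − 4.3409·0.1554 = +18.5215 (running +147.9742)
Area = |Σ|/2 = |147.9742|/2 = 73.9871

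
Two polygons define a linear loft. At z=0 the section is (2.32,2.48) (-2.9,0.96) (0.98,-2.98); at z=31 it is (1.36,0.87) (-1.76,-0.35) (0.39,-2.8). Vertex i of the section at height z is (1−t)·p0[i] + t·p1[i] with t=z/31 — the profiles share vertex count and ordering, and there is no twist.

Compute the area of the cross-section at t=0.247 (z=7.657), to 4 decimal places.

Cross-section at t=0.247: each vertex is (1-t)·p0[i] + t·p1[i].
  v1: (1-0.247)·(2.32,2.48) + 0.247·(1.36,0.87) = (2.0829,2.0823)
  v2: (1-0.247)·(-2.9,0.96) + 0.247·(-1.76,-0.35) = (-2.6184,0.6364)
  v3: (1-0.247)·(0.98,-2.98) + 0.247·(0.39,-2.8) = (0.8343,-2.9355)
Shoelace sum Σ(x_i·y_{i+1} − x_{i+1}·y_i):
  i=1: 2.0829·0.6364 − -2.6184·2.0823 = +6.7780 (running +6.7780)
  i=2: -2.6184·-2.9355 − 0.8343·0.6364 = +7.1555 (running +13.9335)
  i=3: 0.8343·2.0823 − 2.0829·-2.9355 = +7.8516 (running +21.7851)
Area = |Σ|/2 = |21.7851|/2 = 10.8926

Area at t=0.247: 10.8926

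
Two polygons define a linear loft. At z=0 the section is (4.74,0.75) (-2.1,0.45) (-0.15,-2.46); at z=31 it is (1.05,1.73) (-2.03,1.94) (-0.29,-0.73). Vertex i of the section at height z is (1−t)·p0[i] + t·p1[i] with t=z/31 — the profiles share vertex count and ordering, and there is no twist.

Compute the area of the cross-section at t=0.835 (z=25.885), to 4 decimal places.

Cross-section at t=0.835: each vertex is (1-t)·p0[i] + t·p1[i].
  v1: (1-0.835)·(4.74,0.75) + 0.835·(1.05,1.73) = (1.6589,1.5683)
  v2: (1-0.835)·(-2.1,0.45) + 0.835·(-2.03,1.94) = (-2.0415,1.6941)
  v3: (1-0.835)·(-0.15,-2.46) + 0.835·(-0.29,-0.73) = (-0.2669,-1.0154)
Shoelace sum Σ(x_i·y_{i+1} − x_{i+1}·y_i):
  i=1: 1.6589·1.6941 − -2.0415·1.5683 = +6.0121 (running +6.0121)
  i=2: -2.0415·-1.0154 − -0.2669·1.6941 = +2.5253 (running +8.5374)
  i=3: -0.2669·1.5683 − 1.6589·-1.0154 = +1.2659 (running +9.8033)
Area = |Σ|/2 = |9.8033|/2 = 4.9016

Area at t=0.835: 4.9016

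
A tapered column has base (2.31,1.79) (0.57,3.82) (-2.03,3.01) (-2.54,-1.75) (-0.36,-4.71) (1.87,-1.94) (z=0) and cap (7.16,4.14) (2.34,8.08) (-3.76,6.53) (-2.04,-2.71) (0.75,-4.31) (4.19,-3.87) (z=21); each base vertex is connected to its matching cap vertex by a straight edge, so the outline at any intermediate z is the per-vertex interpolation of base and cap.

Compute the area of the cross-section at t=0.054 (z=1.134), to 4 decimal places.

Area at t=0.054: 31.0149

Cross-section at t=0.054: each vertex is (1-t)·p0[i] + t·p1[i].
  v1: (1-0.054)·(2.31,1.79) + 0.054·(7.16,4.14) = (2.5719,1.9169)
  v2: (1-0.054)·(0.57,3.82) + 0.054·(2.34,8.08) = (0.6656,4.0500)
  v3: (1-0.054)·(-2.03,3.01) + 0.054·(-3.76,6.53) = (-2.1234,3.2001)
  v4: (1-0.054)·(-2.54,-1.75) + 0.054·(-2.04,-2.71) = (-2.5130,-1.8018)
  v5: (1-0.054)·(-0.36,-4.71) + 0.054·(0.75,-4.31) = (-0.3001,-4.6884)
  v6: (1-0.054)·(1.87,-1.94) + 0.054·(4.19,-3.87) = (1.9953,-2.0442)
Shoelace sum Σ(x_i·y_{i+1} − x_{i+1}·y_i):
  i=1: 2.5719·4.0500 − 0.6656·1.9169 = +9.1404 (running +9.1404)
  i=2: 0.6656·3.2001 − -2.1234·4.0500 = +10.7298 (running +19.8703)
  i=3: -2.1234·-1.8018 − -2.5130·3.2001 = +11.8679 (running +31.7382)
  i=4: -2.5130·-4.6884 − -0.3001·-1.8018 = +11.2413 (running +42.9794)
  i=5: -0.3001·-2.0442 − 1.9953·-4.6884 = +9.9681 (running +52.9475)
  i=6: 1.9953·1.9169 − 2.5719·-2.0442 = +9.0823 (running +62.0298)
Area = |Σ|/2 = |62.0298|/2 = 31.0149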